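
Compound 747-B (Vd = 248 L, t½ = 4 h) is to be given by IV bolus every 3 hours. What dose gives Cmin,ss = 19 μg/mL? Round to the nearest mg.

τ/t½ = 3/4 ≈ 0.75, so f = (1/2)^(3/4) ≈ 0.594604.
Cmin,ss = (D/Vd)·f/(1−f), so D = Cmin,ss·Vd·(1−f)/f.
D = 19 × 248 × (1−f)/f ≈ 19 × 248 × 0.68179 ≈ 3212.59 mg.

3213 mg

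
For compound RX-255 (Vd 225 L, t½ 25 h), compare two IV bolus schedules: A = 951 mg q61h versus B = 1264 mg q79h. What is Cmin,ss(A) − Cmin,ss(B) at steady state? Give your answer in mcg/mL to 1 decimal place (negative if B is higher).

0.2 mcg/mL

Regimen A: f = (1/2)^(61/25) ≈ 0.1843; Cmin,ss = (951/225)·f/(1−f) ≈ 0.955 mcg/mL.
Regimen B: f = (1/2)^(79/25) ≈ 0.1119; Cmin,ss = (1264/225)·f/(1−f) ≈ 0.708 mcg/mL.
Difference ≈ 0.955 − 0.708 ≈ 0.247 mcg/mL.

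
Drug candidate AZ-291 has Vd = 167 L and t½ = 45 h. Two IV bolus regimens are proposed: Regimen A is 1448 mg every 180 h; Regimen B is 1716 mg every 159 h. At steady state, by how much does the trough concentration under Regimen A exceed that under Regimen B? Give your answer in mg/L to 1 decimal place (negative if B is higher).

Regimen A: f = (1/2)^(180/45) ≈ 0.0625; Cmin,ss = (1448/167)·f/(1−f) ≈ 0.578 mg/L.
Regimen B: f = (1/2)^(159/45) ≈ 0.0864; Cmin,ss = (1716/167)·f/(1−f) ≈ 0.972 mg/L.
Difference ≈ 0.578 − 0.972 ≈ -0.394 mg/L.

-0.4 mg/L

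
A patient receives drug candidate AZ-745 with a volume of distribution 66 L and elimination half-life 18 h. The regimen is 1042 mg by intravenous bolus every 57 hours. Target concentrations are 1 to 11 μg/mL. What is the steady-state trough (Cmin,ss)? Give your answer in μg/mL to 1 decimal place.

k = ln2/t½ = ln2/18 ≈ 0.038508 h⁻¹; fraction remaining f = e^(−kτ) = e^(−0.038508×57) ≈ 0.1114.
At steady state, accumulation factor R = 1/(1 − e^(−kτ)) ≈ 1.1254.
Single-dose peak C₀ = D/Vd = 1042/66 ≈ 15.788 μg/mL.
Cmax,ss = C₀/(1 − f) ≈ 15.788/0.8886 ≈ 17.767 μg/mL.
Steady-state trough Cmin,ss = Cmax,ss·f ≈ 17.767 × 0.1114 ≈ 1.979 μg/mL.
Trough 2.0 μg/mL vs MEC 1 μg/mL: adequate.

2.0 μg/mL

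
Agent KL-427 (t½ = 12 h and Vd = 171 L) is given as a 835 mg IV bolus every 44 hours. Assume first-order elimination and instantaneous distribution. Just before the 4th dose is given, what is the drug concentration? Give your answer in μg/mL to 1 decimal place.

f = (1/2)^(τ/t½) = (1/2)^(44/12) ≈ 0.0787.
C₀ = D/Vd = 835/171 ≈ 4.883 μg/mL.
Before the 4th dose, 3 doses have been given. Superposition: Cmin = C₀·(f + f² + … + f^3).
≈ 4.883 × (0.0787 + 0.0062 + 0.0005) ≈ 4.883 × 0.0854 ≈ 0.417 μg/mL.

0.4 μg/mL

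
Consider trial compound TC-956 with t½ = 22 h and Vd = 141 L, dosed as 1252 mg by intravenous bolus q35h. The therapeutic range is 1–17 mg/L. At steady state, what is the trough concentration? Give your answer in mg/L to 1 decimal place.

4.4 mg/L

k = ln2/t½ = ln2/22 ≈ 0.031507 h⁻¹; fraction remaining f = e^(−kτ) = e^(−0.031507×35) ≈ 0.3320.
Each bolus raises the concentration by D/Vd = 1252/141 ≈ 8.879 mg/L.
Steady-state trough Cmin,ss = C₀·f/(1−f) ≈ 8.879 × 0.3320/0.6680 ≈ 4.413 mg/L.
Trough 4.4 mg/L vs MEC 1 mg/L: adequate.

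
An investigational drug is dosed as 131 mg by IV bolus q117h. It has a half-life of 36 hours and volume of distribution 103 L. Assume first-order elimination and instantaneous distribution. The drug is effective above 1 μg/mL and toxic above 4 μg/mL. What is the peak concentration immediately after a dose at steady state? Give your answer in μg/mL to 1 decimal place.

1.4 μg/mL

k = ln2/t½ = ln2/36 ≈ 0.019254 h⁻¹; fraction remaining f = e^(−kτ) = e^(−0.019254×117) ≈ 0.1051.
At steady state, accumulation factor R = 1/(1 − e^(−kτ)) ≈ 1.1174.
Each bolus raises the concentration by D/Vd = 131/103 ≈ 1.272 μg/mL.
Cmax,ss = C₀/(1 − f) ≈ 1.272/0.8949 ≈ 1.421 μg/mL.
Peak 1.4 μg/mL vs MTC 4 μg/mL: below toxic threshold.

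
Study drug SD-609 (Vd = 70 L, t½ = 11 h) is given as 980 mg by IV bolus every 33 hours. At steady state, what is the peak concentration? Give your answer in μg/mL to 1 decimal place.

16.0 μg/mL

τ = 33 h = 3 half-lives, so f = (1/2)^3 = 0.125.
Accumulation ratio R = 1/(1 − f) = 1/0.875 = 8/7.
Single-dose peak C₀ = D/Vd = 980/70 = 14 μg/mL.
Steady-state peak Cmax,ss = C₀·R = 14 × 8/7 ≈ 16.000 μg/mL.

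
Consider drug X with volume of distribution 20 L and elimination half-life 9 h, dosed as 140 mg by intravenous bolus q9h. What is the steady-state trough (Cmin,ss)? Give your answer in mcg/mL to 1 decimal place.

The dosing interval is 1 half-life, so f = 2^(−1) = 0.5.
Accumulation ratio R = 1/(1 − f) = 1/0.5 = 2/1.
Single-dose peak C₀ = D/Vd = 140/20 = 7 mcg/mL.
Steady-state peak Cmax,ss = C₀·R = 7 × 2/1 ≈ 14.000 mcg/mL.
Steady-state trough Cmin,ss = Cmax,ss·f ≈ 14.000 × 0.5 ≈ 7.000 mcg/mL.

7.0 mcg/mL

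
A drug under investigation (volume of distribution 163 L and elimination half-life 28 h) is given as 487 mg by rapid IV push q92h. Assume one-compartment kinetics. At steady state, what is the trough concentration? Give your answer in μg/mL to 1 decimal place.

0.3 μg/mL

k = ln2/t½ = ln2/28 ≈ 0.024755 h⁻¹; fraction remaining f = e^(−kτ) = e^(−0.024755×92) ≈ 0.1025.
Accumulation ratio R = 1/(1 − f) ≈ 1/0.8975 ≈ 1.1142.
Each bolus raises the concentration by D/Vd = 487/163 ≈ 2.988 μg/mL.
Cmax,ss = C₀/(1 − f) ≈ 2.988/0.8975 ≈ 3.329 μg/mL.
Steady-state trough Cmin,ss = Cmax,ss·f ≈ 3.329 × 0.1025 ≈ 0.341 μg/mL.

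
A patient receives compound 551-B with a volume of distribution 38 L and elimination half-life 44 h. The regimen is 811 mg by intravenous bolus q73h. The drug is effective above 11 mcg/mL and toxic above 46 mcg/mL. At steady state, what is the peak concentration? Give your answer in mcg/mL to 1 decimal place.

31.2 mcg/mL

k = ln2/t½ = ln2/44 ≈ 0.015753 h⁻¹; fraction remaining f = e^(−kτ) = e^(−0.015753×73) ≈ 0.3166.
At steady state, accumulation factor R = 1/(1 − e^(−kτ)) ≈ 1.4633.
Each bolus raises the concentration by D/Vd = 811/38 ≈ 21.342 mcg/mL.
Cmax,ss = C₀/(1 − f) ≈ 21.342/0.6834 ≈ 31.229 mcg/mL.
Peak 31.2 mcg/mL vs MTC 46 mcg/mL: below toxic threshold.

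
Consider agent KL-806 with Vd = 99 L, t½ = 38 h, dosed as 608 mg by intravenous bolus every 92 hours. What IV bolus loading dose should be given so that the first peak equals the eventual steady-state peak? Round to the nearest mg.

748 mg

f = (1/2)^(92/38) ≈ 0.186720; accumulation ratio R = 1/(1−f) ≈ 1.22959.
Loading dose to hit Cmax,ss on first dose: D_load = D_maint·R ≈ 608 × 1.22959 ≈ 747.59 mg.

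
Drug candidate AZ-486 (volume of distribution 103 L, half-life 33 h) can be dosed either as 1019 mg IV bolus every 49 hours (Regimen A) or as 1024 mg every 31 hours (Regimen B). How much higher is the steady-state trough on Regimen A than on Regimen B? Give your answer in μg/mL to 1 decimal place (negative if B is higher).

Regimen A: f = (1/2)^(49/33) ≈ 0.3573; Cmin,ss = (1019/103)·f/(1−f) ≈ 5.500 μg/mL.
Regimen B: f = (1/2)^(31/33) ≈ 0.5215; Cmin,ss = (1024/103)·f/(1−f) ≈ 10.835 μg/mL.
Difference ≈ 5.500 − 10.835 ≈ -5.335 μg/mL.

-5.3 μg/mL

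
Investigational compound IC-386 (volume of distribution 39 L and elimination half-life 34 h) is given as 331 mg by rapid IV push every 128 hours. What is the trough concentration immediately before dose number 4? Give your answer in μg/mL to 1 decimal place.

0.7 μg/mL

f = (1/2)^(τ/t½) = (1/2)^(128/34) ≈ 0.0736.
C₀ = D/Vd = 331/39 ≈ 8.487 μg/mL.
Before the 4th dose, 3 doses have been given. Superposition: Cmin = C₀·(f + f² + … + f^3).
≈ 8.487 × (0.0736 + 0.0054 + 0.0004) ≈ 8.487 × 0.0794 ≈ 0.674 μg/mL.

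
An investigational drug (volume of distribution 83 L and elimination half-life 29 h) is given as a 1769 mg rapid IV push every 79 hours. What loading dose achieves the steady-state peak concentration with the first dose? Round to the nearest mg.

f = (1/2)^(79/29) ≈ 0.151340; accumulation ratio R = 1/(1−f) ≈ 1.17833.
Loading dose to hit Cmax,ss on first dose: D_load = D_maint·R ≈ 1769 × 1.17833 ≈ 2084.47 mg.

2084 mg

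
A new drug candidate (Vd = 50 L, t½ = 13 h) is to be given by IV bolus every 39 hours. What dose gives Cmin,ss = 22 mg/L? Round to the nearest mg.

τ/t½ = 39/13 ≈ 3, so f = (1/2)^(39/13) ≈ 0.125000.
Cmin,ss = (D/Vd)·f/(1−f), so D = Cmin,ss·Vd·(1−f)/f.
D = 22 × 50 × (1−f)/f ≈ 22 × 50 × 7.00000 ≈ 7700.00 mg.

7700 mg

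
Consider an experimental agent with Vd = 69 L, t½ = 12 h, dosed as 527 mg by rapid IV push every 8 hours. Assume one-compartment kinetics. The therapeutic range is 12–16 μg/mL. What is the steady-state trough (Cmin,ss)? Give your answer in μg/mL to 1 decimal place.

k = ln2/t½ = ln2/12 ≈ 0.057762 h⁻¹; fraction remaining f = e^(−kτ) = e^(−0.057762×8) ≈ 0.6300.
At steady state, accumulation factor R = 1/(1 − e^(−kτ)) ≈ 2.7027.
Each bolus raises the concentration by D/Vd = 527/69 ≈ 7.638 μg/mL.
Steady-state peak Cmax,ss = C₀·R ≈ 7.638 × 2.7027 ≈ 20.643 μg/mL.
Steady-state trough Cmin,ss = Cmax,ss·f ≈ 20.643 × 0.6300 ≈ 13.005 μg/mL.
Trough 13.0 μg/mL vs MEC 12 μg/mL: adequate.

13.0 μg/mL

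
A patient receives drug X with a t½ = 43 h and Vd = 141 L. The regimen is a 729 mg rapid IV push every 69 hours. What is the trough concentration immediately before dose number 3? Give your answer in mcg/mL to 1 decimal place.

2.3 mcg/mL

f = (1/2)^(τ/t½) = (1/2)^(69/43) ≈ 0.3288.
C₀ = D/Vd = 729/141 ≈ 5.170 mcg/mL.
Before the 3rd dose, 2 doses have been given. Superposition: Cmin = C₀·(f + f²).
≈ 5.170 × (0.3288 + 0.1081) ≈ 5.170 × 0.4369 ≈ 2.259 mcg/mL.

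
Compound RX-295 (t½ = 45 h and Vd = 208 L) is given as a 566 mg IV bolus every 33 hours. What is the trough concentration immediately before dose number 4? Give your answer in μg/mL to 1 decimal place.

3.2 μg/mL

f = (1/2)^(τ/t½) = (1/2)^(33/45) ≈ 0.6015.
C₀ = D/Vd = 566/208 ≈ 2.721 μg/mL.
Before the 4th dose, 3 doses have been given. Superposition: Cmin = C₀·(f + f² + … + f^3).
≈ 2.721 × (0.6015 + 0.3618 + 0.2176) ≈ 2.721 × 1.1809 ≈ 3.213 μg/mL.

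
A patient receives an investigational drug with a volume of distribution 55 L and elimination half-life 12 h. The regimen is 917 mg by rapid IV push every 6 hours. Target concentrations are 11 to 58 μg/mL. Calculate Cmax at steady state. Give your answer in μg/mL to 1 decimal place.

56.9 μg/mL

k = ln2/t½ = ln2/12 ≈ 0.057762 h⁻¹; fraction remaining f = e^(−kτ) = e^(−0.057762×6) ≈ 0.7071.
Accumulation ratio R = 1/(1 − f) ≈ 1/0.2929 ≈ 3.4141.
Single-dose peak C₀ = D/Vd = 917/55 ≈ 16.673 μg/mL.
Cmax,ss = C₀/(1 − f) ≈ 16.673/0.2929 ≈ 56.924 μg/mL.
Peak 56.9 μg/mL vs MTC 58 μg/mL: below toxic threshold.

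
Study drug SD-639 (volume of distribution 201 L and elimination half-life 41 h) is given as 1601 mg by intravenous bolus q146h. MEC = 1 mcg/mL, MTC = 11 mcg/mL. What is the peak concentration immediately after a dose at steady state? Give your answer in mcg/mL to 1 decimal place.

Over one 146-h interval, 146/41 ≈ 3.561 half-lives elapse, leaving f ≈ 0.0847 of each dose.
At steady state, accumulation factor R = 1/(1 − e^(−kτ)) ≈ 1.0925.
Single-dose peak C₀ = D/Vd = 1601/201 ≈ 7.965 mcg/mL.
Cmax,ss = C₀/(1 − f) ≈ 7.965/0.9153 ≈ 8.702 mcg/mL.
Peak 8.7 mcg/mL vs MTC 11 mcg/mL: below toxic threshold.

8.7 mcg/mL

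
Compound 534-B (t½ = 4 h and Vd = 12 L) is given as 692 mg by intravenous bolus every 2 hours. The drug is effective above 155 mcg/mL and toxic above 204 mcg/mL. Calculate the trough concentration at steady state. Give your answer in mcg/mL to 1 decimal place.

139.2 mcg/mL

τ/t½ = 2/4 ≈ 0.5, so fraction remaining f = (1/2)^(2/4) ≈ 0.7071.
Single-dose peak C₀ = D/Vd = 692/12 ≈ 57.667 mcg/mL.
Steady-state trough Cmin,ss = C₀·f/(1−f) ≈ 57.667 × 0.7071/0.2929 ≈ 139.216 mcg/mL.
Trough 139.2 mcg/mL vs MEC 155 mcg/mL: subtherapeutic.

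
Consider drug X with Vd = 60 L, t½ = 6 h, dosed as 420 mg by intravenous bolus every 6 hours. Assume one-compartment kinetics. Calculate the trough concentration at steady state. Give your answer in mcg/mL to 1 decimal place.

7.0 mcg/mL

τ = 6 h = 1 half-life, so f = (1/2)^1 = 0.5.
At steady state, R = 1/(1 − 0.5) = 2/1.
Single-dose peak C₀ = D/Vd = 420/60 = 7 mcg/mL.
Steady-state peak Cmax,ss = C₀·R = 7 × 2/1 ≈ 14.000 mcg/mL.
Steady-state trough Cmin,ss = Cmax,ss·f ≈ 14.000 × 0.5 ≈ 7.000 mcg/mL.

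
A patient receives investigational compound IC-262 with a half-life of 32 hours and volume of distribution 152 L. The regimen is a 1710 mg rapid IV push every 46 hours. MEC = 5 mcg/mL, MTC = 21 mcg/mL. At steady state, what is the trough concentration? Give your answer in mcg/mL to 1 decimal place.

6.6 mcg/mL

k = ln2/t½ = ln2/32 ≈ 0.021661 h⁻¹; fraction remaining f = e^(−kτ) = e^(−0.021661×46) ≈ 0.3692.
Single-dose peak C₀ = D/Vd = 1710/152 ≈ 11.250 mcg/mL.
Steady-state trough Cmin,ss = C₀·f/(1−f) ≈ 11.250 × 0.3692/0.6308 ≈ 6.584 mcg/mL.
Trough 6.6 mcg/mL vs MEC 5 mcg/mL: adequate.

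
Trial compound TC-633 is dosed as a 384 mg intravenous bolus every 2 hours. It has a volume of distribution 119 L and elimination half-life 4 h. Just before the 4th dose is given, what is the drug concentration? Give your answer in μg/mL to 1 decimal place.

5.0 μg/mL

f = (1/2)^(τ/t½) = (1/2)^(2/4) ≈ 0.7071.
C₀ = D/Vd = 384/119 ≈ 3.227 μg/mL.
Before the 4th dose, 3 doses have been given. Superposition: Cmin = C₀·(f + f² + … + f^3).
≈ 3.227 × (0.7071 + 0.5000 + 0.3535) ≈ 3.227 × 1.5606 ≈ 5.036 μg/mL.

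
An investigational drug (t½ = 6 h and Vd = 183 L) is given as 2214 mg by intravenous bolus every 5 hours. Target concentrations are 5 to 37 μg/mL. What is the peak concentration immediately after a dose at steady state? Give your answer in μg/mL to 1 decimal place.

τ/t½ = 5/6 ≈ 0.83333, so fraction remaining f = (1/2)^(5/6) ≈ 0.5612.
Accumulation ratio R = 1/(1 − f) ≈ 1/0.4388 ≈ 2.2789.
Each bolus raises the concentration by D/Vd = 2214/183 ≈ 12.098 μg/mL.
Steady-state peak Cmax,ss = C₀·R ≈ 12.098 × 2.2789 ≈ 27.570 μg/mL.
Peak 27.6 μg/mL vs MTC 37 μg/mL: below toxic threshold.

27.6 μg/mL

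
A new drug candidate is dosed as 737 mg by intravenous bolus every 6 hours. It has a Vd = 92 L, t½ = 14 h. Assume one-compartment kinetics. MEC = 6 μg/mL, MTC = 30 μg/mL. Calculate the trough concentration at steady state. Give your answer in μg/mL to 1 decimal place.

τ/t½ = 6/14 ≈ 0.42857, so fraction remaining f = (1/2)^(6/14) ≈ 0.7430.
Each bolus raises the concentration by D/Vd = 737/92 ≈ 8.011 μg/mL.
Steady-state trough Cmin,ss = C₀·f/(1−f) ≈ 8.011 × 0.7430/0.2570 ≈ 23.160 μg/mL.
Trough 23.2 μg/mL vs MEC 6 μg/mL: adequate.

23.2 μg/mL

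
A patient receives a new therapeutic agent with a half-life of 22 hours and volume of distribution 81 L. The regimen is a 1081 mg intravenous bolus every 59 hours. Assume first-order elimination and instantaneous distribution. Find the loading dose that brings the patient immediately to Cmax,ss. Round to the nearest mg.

1281 mg

f = (1/2)^(59/22) ≈ 0.155845; accumulation ratio R = 1/(1−f) ≈ 1.18462.
Loading dose to hit Cmax,ss on first dose: D_load = D_maint·R ≈ 1081 × 1.18462 ≈ 1280.57 mg.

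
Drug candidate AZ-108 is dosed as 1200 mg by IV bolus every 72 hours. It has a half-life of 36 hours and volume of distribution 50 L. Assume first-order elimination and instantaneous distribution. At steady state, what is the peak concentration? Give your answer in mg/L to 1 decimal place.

32.0 mg/L

τ = 72 h = 2 half-lives, so f = (1/2)^2 = 0.25.
At steady state, R = 1/(1 − 0.25) = 4/3.
Single-dose peak C₀ = D/Vd = 1200/50 = 24 mg/L.
Steady-state peak Cmax,ss = C₀·R = 24 × 4/3 ≈ 32.000 mg/L.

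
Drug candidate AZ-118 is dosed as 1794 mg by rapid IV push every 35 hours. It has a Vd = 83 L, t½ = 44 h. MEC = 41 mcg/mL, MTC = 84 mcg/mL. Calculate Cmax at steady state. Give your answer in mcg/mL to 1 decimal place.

k = ln2/t½ = ln2/44 ≈ 0.015753 h⁻¹; fraction remaining f = e^(−kτ) = e^(−0.015753×35) ≈ 0.5762.
Accumulation ratio R = 1/(1 − f) ≈ 1/0.4238 ≈ 2.3596.
Each bolus raises the concentration by D/Vd = 1794/83 ≈ 21.614 mcg/mL.
Cmax,ss = C₀/(1 − f) ≈ 21.614/0.4238 ≈ 51.000 mcg/mL.
Peak 51.0 mcg/mL vs MTC 84 mcg/mL: below toxic threshold.

51.0 mcg/mL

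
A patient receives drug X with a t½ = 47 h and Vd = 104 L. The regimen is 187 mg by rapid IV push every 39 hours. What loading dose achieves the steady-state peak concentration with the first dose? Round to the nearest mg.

f = (1/2)^(39/47) ≈ 0.562612; accumulation ratio R = 1/(1−f) ≈ 2.28630.
Loading dose to hit Cmax,ss on first dose: D_load = D_maint·R ≈ 187 × 2.28630 ≈ 427.54 mg.

428 mg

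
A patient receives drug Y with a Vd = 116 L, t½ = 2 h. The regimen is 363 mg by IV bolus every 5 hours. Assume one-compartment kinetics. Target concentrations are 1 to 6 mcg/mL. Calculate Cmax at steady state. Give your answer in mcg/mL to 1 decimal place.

Over one 5-h interval, 5/2 ≈ 2.5 half-lives elapse, leaving f ≈ 0.1768 of each dose.
At steady state, accumulation factor R = 1/(1 − e^(−kτ)) ≈ 1.2148.
Each bolus raises the concentration by D/Vd = 363/116 ≈ 3.129 mcg/mL.
Cmax,ss = C₀/(1 − f) ≈ 3.129/0.8232 ≈ 3.801 mcg/mL.
Peak 3.8 mcg/mL vs MTC 6 mcg/mL: below toxic threshold.

3.8 mcg/mL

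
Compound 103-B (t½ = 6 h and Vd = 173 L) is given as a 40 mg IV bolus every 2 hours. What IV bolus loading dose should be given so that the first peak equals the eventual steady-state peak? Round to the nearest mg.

f = (1/2)^(2/6) ≈ 0.793701; accumulation ratio R = 1/(1−f) ≈ 4.84733.
Loading dose to hit Cmax,ss on first dose: D_load = D_maint·R ≈ 40 × 4.84733 ≈ 193.89 mg.

194 mg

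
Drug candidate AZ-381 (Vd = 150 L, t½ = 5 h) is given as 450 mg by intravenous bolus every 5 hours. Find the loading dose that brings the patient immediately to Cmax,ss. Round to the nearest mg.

f = (1/2)^(5/5) ≈ 0.500000; accumulation ratio R = 1/(1−f) ≈ 2.00000.
Loading dose to hit Cmax,ss on first dose: D_load = D_maint·R ≈ 450 × 2.00000 ≈ 900.00 mg.

900 mg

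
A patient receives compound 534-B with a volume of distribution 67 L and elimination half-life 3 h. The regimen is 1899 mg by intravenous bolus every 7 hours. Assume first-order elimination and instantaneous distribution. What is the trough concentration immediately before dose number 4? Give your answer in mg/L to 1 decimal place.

7.0 mg/L

f = (1/2)^(τ/t½) = (1/2)^(7/3) ≈ 0.1984.
C₀ = D/Vd = 1899/67 ≈ 28.343 mg/L.
Before the 4th dose, 3 doses have been given. Superposition: Cmin = C₀·(f + f² + … + f^3).
≈ 28.343 × (0.1984 + 0.0394 + 0.0078) ≈ 28.343 × 0.2456 ≈ 6.961 mg/L.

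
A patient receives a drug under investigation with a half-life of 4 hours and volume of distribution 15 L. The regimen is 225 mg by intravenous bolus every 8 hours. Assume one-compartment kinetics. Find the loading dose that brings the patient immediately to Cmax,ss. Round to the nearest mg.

300 mg

f = (1/2)^(8/4) ≈ 0.250000; accumulation ratio R = 1/(1−f) ≈ 1.33333.
Loading dose to hit Cmax,ss on first dose: D_load = D_maint·R ≈ 225 × 1.33333 ≈ 300.00 mg.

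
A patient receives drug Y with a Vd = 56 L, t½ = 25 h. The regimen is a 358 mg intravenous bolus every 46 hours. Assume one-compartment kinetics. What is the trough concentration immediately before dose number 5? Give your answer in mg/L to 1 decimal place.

2.5 mg/L

f = (1/2)^(τ/t½) = (1/2)^(46/25) ≈ 0.2793.
C₀ = D/Vd = 358/56 ≈ 6.393 mg/L.
Before the 5th dose, 4 doses have been given. Superposition: Cmin = C₀·(f + f² + … + f^4).
≈ 6.393 × (0.2793 + 0.0780 + 0.0218 + 0.0061) ≈ 6.393 × 0.3852 ≈ 2.463 mg/L.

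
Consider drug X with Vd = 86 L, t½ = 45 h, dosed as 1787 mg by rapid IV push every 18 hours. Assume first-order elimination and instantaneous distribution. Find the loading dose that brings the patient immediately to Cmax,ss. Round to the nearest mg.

f = (1/2)^(18/45) ≈ 0.757858; accumulation ratio R = 1/(1−f) ≈ 4.12981.
Loading dose to hit Cmax,ss on first dose: D_load = D_maint·R ≈ 1787 × 4.12981 ≈ 7379.97 mg.

7380 mg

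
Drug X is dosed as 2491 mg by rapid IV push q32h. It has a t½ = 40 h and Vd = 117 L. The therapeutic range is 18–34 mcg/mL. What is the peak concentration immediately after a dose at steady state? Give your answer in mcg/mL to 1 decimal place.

50.0 mcg/mL

Over one 32-h interval, 32/40 ≈ 0.8 half-lives elapse, leaving f ≈ 0.5743 of each dose.
Accumulation ratio R = 1/(1 − f) ≈ 1/0.4257 ≈ 2.3491.
Each bolus raises the concentration by D/Vd = 2491/117 ≈ 21.291 mcg/mL.
Steady-state peak Cmax,ss = C₀·R ≈ 21.291 × 2.3491 ≈ 50.015 mcg/mL.
Peak 50.0 mcg/mL vs MTC 34 mcg/mL: exceeds toxic threshold.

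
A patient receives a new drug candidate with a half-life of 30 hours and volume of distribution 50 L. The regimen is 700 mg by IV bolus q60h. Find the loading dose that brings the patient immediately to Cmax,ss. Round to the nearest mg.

f = (1/2)^(60/30) ≈ 0.250000; accumulation ratio R = 1/(1−f) ≈ 1.33333.
Loading dose to hit Cmax,ss on first dose: D_load = D_maint·R ≈ 700 × 1.33333 ≈ 933.33 mg.

933 mg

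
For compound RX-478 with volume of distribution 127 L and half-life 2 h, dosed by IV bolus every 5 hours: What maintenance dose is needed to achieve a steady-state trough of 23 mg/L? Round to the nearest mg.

τ/t½ = 5/2 ≈ 2.5, so f = (1/2)^(5/2) ≈ 0.176777.
Cmin,ss = (D/Vd)·f/(1−f), so D = Cmin,ss·Vd·(1−f)/f.
D = 23 × 127 × (1−f)/f ≈ 23 × 127 × 4.65684 ≈ 13602.63 mg.

13603 mg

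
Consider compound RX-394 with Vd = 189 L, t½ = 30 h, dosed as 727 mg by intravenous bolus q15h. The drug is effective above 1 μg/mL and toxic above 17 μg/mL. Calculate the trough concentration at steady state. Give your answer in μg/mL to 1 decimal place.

τ/t½ = 15/30 ≈ 0.5, so fraction remaining f = (1/2)^(15/30) ≈ 0.7071.
Each bolus raises the concentration by D/Vd = 727/189 ≈ 3.847 μg/mL.
Steady-state trough Cmin,ss = C₀·f/(1−f) ≈ 3.847 × 0.7071/0.2929 ≈ 9.287 μg/mL.
Trough 9.3 μg/mL vs MEC 1 μg/mL: adequate.

9.3 μg/mL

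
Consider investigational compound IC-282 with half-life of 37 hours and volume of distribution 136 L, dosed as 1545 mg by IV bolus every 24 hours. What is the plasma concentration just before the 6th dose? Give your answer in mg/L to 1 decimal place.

f = (1/2)^(τ/t½) = (1/2)^(24/37) ≈ 0.6379.
C₀ = D/Vd = 1545/136 ≈ 11.360 mg/L.
Before the 6th dose, 5 doses have been given. Superposition: Cmin = C₀·(f + f² + … + f^5).
≈ 11.360 × (0.6379 + 0.4069 + 0.2596 + 0.1656 + 0.1056) ≈ 11.360 × 1.5756 ≈ 17.899 mg/L.

17.9 mg/L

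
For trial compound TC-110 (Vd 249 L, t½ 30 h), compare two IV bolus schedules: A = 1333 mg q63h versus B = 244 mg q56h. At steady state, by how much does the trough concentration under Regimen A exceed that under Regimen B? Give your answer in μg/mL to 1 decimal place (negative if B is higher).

Regimen A: f = (1/2)^(63/30) ≈ 0.2333; Cmin,ss = (1333/249)·f/(1−f) ≈ 1.629 μg/mL.
Regimen B: f = (1/2)^(56/30) ≈ 0.2742; Cmin,ss = (244/249)·f/(1−f) ≈ 0.370 μg/mL.
Difference ≈ 1.629 − 0.370 ≈ 1.259 μg/mL.

1.3 μg/mL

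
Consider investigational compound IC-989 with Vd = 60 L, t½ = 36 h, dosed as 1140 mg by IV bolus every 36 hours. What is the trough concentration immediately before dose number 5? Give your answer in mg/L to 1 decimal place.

17.8 mg/L

f = (1/2)^(τ/t½) = (1/2)^(36/36) ≈ 0.5000.
C₀ = D/Vd = 1140/60 ≈ 19.000 mg/L.
Before the 5th dose, 4 doses have been given. Superposition: Cmin = C₀·(f + f² + … + f^4).
≈ 19.000 × (0.5000 + 0.2500 + 0.1250 + 0.0625) ≈ 19.000 × 0.9375 ≈ 17.812 mg/L.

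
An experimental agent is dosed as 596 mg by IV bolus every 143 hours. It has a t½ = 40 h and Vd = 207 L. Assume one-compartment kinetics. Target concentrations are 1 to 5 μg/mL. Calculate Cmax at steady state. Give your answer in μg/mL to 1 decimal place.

Over one 143-h interval, 143/40 ≈ 3.575 half-lives elapse, leaving f ≈ 0.0839 of each dose.
Accumulation ratio R = 1/(1 − f) ≈ 1/0.9161 ≈ 1.0916.
Each bolus raises the concentration by D/Vd = 596/207 ≈ 2.879 μg/mL.
Steady-state peak Cmax,ss = C₀·R ≈ 2.879 × 1.0916 ≈ 3.143 μg/mL.
Peak 3.1 μg/mL vs MTC 5 μg/mL: below toxic threshold.

3.1 μg/mL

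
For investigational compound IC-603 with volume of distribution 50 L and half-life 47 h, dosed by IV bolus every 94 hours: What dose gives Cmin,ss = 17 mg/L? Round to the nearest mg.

2550 mg

τ/t½ = 94/47 ≈ 2, so f = (1/2)^(94/47) ≈ 0.250000.
Cmin,ss = (D/Vd)·f/(1−f), so D = Cmin,ss·Vd·(1−f)/f.
D = 17 × 50 × (1−f)/f ≈ 17 × 50 × 3.00000 ≈ 2550.00 mg.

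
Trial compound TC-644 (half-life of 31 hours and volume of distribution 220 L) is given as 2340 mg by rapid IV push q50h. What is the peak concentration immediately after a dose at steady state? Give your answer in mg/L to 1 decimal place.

τ/t½ = 50/31 ≈ 1.6129, so fraction remaining f = (1/2)^(50/31) ≈ 0.3269.
At steady state, accumulation factor R = 1/(1 − e^(−kτ)) ≈ 1.4857.
Each bolus raises the concentration by D/Vd = 2340/220 ≈ 10.636 mg/L.
Cmax,ss = C₀/(1 − f) ≈ 10.636/0.6731 ≈ 15.802 mg/L.

15.8 mg/L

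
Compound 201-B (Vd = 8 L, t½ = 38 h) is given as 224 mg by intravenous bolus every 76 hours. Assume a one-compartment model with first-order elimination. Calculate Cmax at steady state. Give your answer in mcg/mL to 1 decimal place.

The dosing interval is 2 half-lives, so f = 2^(−2) = 0.25.
At steady state, R = 1/(1 − 0.25) = 4/3.
Single-dose peak C₀ = D/Vd = 224/8 = 28 mcg/mL.
Steady-state peak Cmax,ss = C₀·R = 28 × 4/3 ≈ 37.333 mcg/mL.

37.3 mcg/mL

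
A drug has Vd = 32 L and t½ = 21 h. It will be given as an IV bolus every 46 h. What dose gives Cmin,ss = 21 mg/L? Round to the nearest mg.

2395 mg

τ/t½ = 46/21 ≈ 2.1905, so f = (1/2)^(46/21) ≈ 0.219079.
Cmin,ss = (D/Vd)·f/(1−f), so D = Cmin,ss·Vd·(1−f)/f.
D = 21 × 32 × (1−f)/f ≈ 21 × 32 × 3.56456 ≈ 2395.38 mg.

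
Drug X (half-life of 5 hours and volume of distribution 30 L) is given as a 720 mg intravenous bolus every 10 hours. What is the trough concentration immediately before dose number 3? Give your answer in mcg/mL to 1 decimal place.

7.5 mcg/mL

f = (1/2)^(τ/t½) = (1/2)^(10/5) ≈ 0.2500.
C₀ = D/Vd = 720/30 ≈ 24.000 mcg/mL.
Before the 3rd dose, 2 doses have been given. Superposition: Cmin = C₀·(f + f²).
≈ 24.000 × (0.2500 + 0.0625) ≈ 24.000 × 0.3125 ≈ 7.500 mcg/mL.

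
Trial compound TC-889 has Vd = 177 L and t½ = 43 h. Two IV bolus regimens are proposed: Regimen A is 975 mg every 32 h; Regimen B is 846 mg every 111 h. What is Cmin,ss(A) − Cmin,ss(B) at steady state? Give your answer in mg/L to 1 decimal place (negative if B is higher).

7.2 mg/L

Regimen A: f = (1/2)^(32/43) ≈ 0.5970; Cmin,ss = (975/177)·f/(1−f) ≈ 8.160 mg/L.
Regimen B: f = (1/2)^(111/43) ≈ 0.1671; Cmin,ss = (846/177)·f/(1−f) ≈ 0.959 mg/L.
Difference ≈ 8.160 − 0.959 ≈ 7.201 mg/L.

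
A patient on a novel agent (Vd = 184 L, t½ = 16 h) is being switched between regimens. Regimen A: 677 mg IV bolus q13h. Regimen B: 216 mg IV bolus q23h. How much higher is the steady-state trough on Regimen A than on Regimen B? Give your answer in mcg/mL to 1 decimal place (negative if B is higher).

Regimen A: f = (1/2)^(13/16) ≈ 0.5694; Cmin,ss = (677/184)·f/(1−f) ≈ 4.865 mcg/mL.
Regimen B: f = (1/2)^(23/16) ≈ 0.3692; Cmin,ss = (216/184)·f/(1−f) ≈ 0.687 mcg/mL.
Difference ≈ 4.865 − 0.687 ≈ 4.178 mcg/mL.

4.2 mcg/mL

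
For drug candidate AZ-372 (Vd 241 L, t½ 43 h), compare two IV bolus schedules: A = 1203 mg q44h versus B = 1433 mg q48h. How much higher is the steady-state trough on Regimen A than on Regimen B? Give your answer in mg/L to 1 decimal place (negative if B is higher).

Regimen A: f = (1/2)^(44/43) ≈ 0.4920; Cmin,ss = (1203/241)·f/(1−f) ≈ 4.834 mg/L.
Regimen B: f = (1/2)^(48/43) ≈ 0.4613; Cmin,ss = (1433/241)·f/(1−f) ≈ 5.092 mg/L.
Difference ≈ 4.834 − 5.092 ≈ -0.258 mg/L.

-0.3 mg/L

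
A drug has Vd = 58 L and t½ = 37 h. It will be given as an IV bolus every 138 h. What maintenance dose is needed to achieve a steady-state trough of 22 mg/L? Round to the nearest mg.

τ/t½ = 138/37 ≈ 3.7297, so f = (1/2)^(138/37) ≈ 0.075377.
Cmin,ss = (D/Vd)·f/(1−f), so D = Cmin,ss·Vd·(1−f)/f.
D = 22 × 58 × (1−f)/f ≈ 22 × 58 × 12.26665 ≈ 15652.25 mg.

15652 mg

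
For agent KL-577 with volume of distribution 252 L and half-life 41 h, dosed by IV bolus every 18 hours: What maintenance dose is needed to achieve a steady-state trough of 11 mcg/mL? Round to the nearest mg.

τ/t½ = 18/41 ≈ 0.43902, so f = (1/2)^(18/41) ≈ 0.737633.
Cmin,ss = (D/Vd)·f/(1−f), so D = Cmin,ss·Vd·(1−f)/f.
D = 11 × 252 × (1−f)/f ≈ 11 × 252 × 0.35569 ≈ 985.97 mg.

986 mg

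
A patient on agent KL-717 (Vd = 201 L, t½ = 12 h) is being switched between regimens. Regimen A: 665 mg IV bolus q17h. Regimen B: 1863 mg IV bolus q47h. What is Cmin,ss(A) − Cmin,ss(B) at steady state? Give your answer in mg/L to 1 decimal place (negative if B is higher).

1.3 mg/L

Regimen A: f = (1/2)^(17/12) ≈ 0.3746; Cmin,ss = (665/201)·f/(1−f) ≈ 1.982 mg/L.
Regimen B: f = (1/2)^(47/12) ≈ 0.0662; Cmin,ss = (1863/201)·f/(1−f) ≈ 0.657 mg/L.
Difference ≈ 1.982 − 0.657 ≈ 1.325 mg/L.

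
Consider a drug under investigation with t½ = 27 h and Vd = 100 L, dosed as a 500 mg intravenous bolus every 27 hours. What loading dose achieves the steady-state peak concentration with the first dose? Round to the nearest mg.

1000 mg

f = (1/2)^(27/27) ≈ 0.500000; accumulation ratio R = 1/(1−f) ≈ 2.00000.
Loading dose to hit Cmax,ss on first dose: D_load = D_maint·R ≈ 500 × 2.00000 ≈ 1000.00 mg.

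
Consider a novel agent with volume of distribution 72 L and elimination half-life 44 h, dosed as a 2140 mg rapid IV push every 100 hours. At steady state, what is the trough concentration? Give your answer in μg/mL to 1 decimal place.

7.8 μg/mL

Over one 100-h interval, 100/44 ≈ 2.2727 half-lives elapse, leaving f ≈ 0.2069 of each dose.
At steady state, accumulation factor R = 1/(1 − e^(−kτ)) ≈ 1.2609.
Each bolus raises the concentration by D/Vd = 2140/72 ≈ 29.722 μg/mL.
Steady-state peak Cmax,ss = C₀·R ≈ 29.722 × 1.2609 ≈ 37.476 μg/mL.
Steady-state trough Cmin,ss = Cmax,ss·f ≈ 37.476 × 0.2069 ≈ 7.754 μg/mL.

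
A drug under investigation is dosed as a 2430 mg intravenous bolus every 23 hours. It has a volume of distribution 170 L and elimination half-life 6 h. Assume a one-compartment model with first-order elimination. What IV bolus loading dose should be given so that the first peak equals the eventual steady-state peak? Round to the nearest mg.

f = (1/2)^(23/6) ≈ 0.070154; accumulation ratio R = 1/(1−f) ≈ 1.07545.
Loading dose to hit Cmax,ss on first dose: D_load = D_maint·R ≈ 2430 × 1.07545 ≈ 2613.34 mg.

2613 mg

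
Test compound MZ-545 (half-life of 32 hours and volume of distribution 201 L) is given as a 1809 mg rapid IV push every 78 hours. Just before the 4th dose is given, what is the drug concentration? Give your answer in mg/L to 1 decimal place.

f = (1/2)^(τ/t½) = (1/2)^(78/32) ≈ 0.1846.
C₀ = D/Vd = 1809/201 ≈ 9.000 mg/L.
Before the 4th dose, 3 doses have been given. Superposition: Cmin = C₀·(f + f² + … + f^3).
≈ 9.000 × (0.1846 + 0.0341 + 0.0063) ≈ 9.000 × 0.2250 ≈ 2.025 mg/L.

2.0 mg/L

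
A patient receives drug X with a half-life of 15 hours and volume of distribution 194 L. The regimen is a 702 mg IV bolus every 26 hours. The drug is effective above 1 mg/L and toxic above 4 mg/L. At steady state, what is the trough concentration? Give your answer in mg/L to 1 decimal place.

τ/t½ = 26/15 ≈ 1.7333, so fraction remaining f = (1/2)^(26/15) ≈ 0.3008.
Accumulation ratio R = 1/(1 − f) ≈ 1/0.6992 ≈ 1.4302.
Single-dose peak C₀ = D/Vd = 702/194 ≈ 3.619 mg/L.
Cmax,ss = C₀/(1 − f) ≈ 3.619/0.6992 ≈ 5.176 mg/L.
One interval later, Cmin,ss = Cmax,ss·e^(−kτ) ≈ 5.176 × 0.3008 ≈ 1.557 mg/L.
Trough 1.6 mg/L vs MEC 1 mg/L: adequate.

1.6 mg/L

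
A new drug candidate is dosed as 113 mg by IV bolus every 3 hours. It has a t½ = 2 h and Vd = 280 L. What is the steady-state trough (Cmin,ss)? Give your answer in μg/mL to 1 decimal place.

0.2 μg/mL

k = ln2/t½ = ln2/2 ≈ 0.346574 h⁻¹; fraction remaining f = e^(−kτ) = e^(−0.346574×3) ≈ 0.3536.
Each bolus raises the concentration by D/Vd = 113/280 ≈ 0.404 μg/mL.
Steady-state trough Cmin,ss = C₀·f/(1−f) ≈ 0.404 × 0.3536/0.6464 ≈ 0.221 μg/mL.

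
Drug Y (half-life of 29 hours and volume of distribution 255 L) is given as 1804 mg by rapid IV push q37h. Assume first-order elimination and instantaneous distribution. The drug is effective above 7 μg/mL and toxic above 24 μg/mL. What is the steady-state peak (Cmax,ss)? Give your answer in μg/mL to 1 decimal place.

12.1 μg/mL

k = ln2/t½ = ln2/29 ≈ 0.023902 h⁻¹; fraction remaining f = e^(−kτ) = e^(−0.023902×37) ≈ 0.4130.
Accumulation ratio R = 1/(1 − f) ≈ 1/0.5870 ≈ 1.7036.
Each bolus raises the concentration by D/Vd = 1804/255 ≈ 7.075 μg/mL.
Steady-state peak Cmax,ss = C₀·R ≈ 7.075 × 1.7036 ≈ 12.053 μg/mL.
Peak 12.1 μg/mL vs MTC 24 μg/mL: below toxic threshold.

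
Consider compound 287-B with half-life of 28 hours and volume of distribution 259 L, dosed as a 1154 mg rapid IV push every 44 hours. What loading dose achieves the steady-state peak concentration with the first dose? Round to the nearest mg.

1739 mg

f = (1/2)^(44/28) ≈ 0.336475; accumulation ratio R = 1/(1−f) ≈ 1.50710.
Loading dose to hit Cmax,ss on first dose: D_load = D_maint·R ≈ 1154 × 1.50710 ≈ 1739.19 mg.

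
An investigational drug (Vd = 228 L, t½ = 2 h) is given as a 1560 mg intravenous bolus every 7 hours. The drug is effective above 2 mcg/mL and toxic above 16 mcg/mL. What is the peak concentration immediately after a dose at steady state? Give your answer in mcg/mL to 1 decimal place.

7.5 mcg/mL

k = ln2/t½ = ln2/2 ≈ 0.346574 h⁻¹; fraction remaining f = e^(−kτ) = e^(−0.346574×7) ≈ 0.0884.
Accumulation ratio R = 1/(1 − f) ≈ 1/0.9116 ≈ 1.0970.
Each bolus raises the concentration by D/Vd = 1560/228 ≈ 6.842 mcg/mL.
Steady-state peak Cmax,ss = C₀·R ≈ 6.842 × 1.0970 ≈ 7.506 mcg/mL.
Peak 7.5 mcg/mL vs MTC 16 mcg/mL: below toxic threshold.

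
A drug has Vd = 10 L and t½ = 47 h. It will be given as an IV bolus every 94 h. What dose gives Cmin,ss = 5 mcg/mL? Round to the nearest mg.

τ/t½ = 94/47 ≈ 2, so f = (1/2)^(94/47) ≈ 0.250000.
Cmin,ss = (D/Vd)·f/(1−f), so D = Cmin,ss·Vd·(1−f)/f.
D = 5 × 10 × (1−f)/f ≈ 5 × 10 × 3.00000 ≈ 150.00 mg.

150 mg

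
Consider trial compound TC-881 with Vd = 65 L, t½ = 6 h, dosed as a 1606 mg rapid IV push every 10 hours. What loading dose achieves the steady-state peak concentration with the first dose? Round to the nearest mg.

f = (1/2)^(10/6) ≈ 0.314980; accumulation ratio R = 1/(1−f) ≈ 1.45981.
Loading dose to hit Cmax,ss on first dose: D_load = D_maint·R ≈ 1606 × 1.45981 ≈ 2344.45 mg.

2344 mg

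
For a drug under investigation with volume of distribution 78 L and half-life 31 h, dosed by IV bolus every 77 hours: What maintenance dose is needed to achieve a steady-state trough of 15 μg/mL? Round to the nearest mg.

τ/t½ = 77/31 ≈ 2.4839, so f = (1/2)^(77/31) ≈ 0.178764.
Cmin,ss = (D/Vd)·f/(1−f), so D = Cmin,ss·Vd·(1−f)/f.
D = 15 × 78 × (1−f)/f ≈ 15 × 78 × 4.59397 ≈ 5374.94 mg.

5375 mg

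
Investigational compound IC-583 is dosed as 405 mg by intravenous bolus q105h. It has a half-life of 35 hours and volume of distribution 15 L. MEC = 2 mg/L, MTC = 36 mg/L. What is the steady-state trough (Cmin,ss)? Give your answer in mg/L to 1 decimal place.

The dosing interval is 3 half-lives, so f = 2^(−3) = 0.125.
At steady state, R = 1/(1 − 0.125) = 8/7.
Single-dose peak C₀ = D/Vd = 405/15 = 27 mg/L.
Steady-state peak Cmax,ss = C₀·R = 27 × 8/7 ≈ 30.857 mg/L.
Steady-state trough Cmin,ss = Cmax,ss·f ≈ 30.857 × 0.125 ≈ 3.857 mg/L.
Trough 3.9 mg/L vs MEC 2 mg/L: adequate.

3.9 mg/L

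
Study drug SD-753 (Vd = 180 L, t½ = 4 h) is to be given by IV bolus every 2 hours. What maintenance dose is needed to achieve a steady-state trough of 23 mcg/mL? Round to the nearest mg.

1715 mg

τ/t½ = 2/4 ≈ 0.5, so f = (1/2)^(2/4) ≈ 0.707107.
Cmin,ss = (D/Vd)·f/(1−f), so D = Cmin,ss·Vd·(1−f)/f.
D = 23 × 180 × (1−f)/f ≈ 23 × 180 × 0.41421 ≈ 1714.83 mg.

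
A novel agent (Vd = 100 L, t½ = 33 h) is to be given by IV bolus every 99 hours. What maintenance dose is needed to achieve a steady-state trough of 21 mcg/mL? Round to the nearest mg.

14700 mg

τ/t½ = 99/33 ≈ 3, so f = (1/2)^(99/33) ≈ 0.125000.
Cmin,ss = (D/Vd)·f/(1−f), so D = Cmin,ss·Vd·(1−f)/f.
D = 21 × 100 × (1−f)/f ≈ 21 × 100 × 7.00000 ≈ 14700.00 mg.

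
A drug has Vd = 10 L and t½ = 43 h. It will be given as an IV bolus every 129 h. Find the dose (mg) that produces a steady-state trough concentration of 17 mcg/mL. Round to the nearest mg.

τ/t½ = 129/43 ≈ 3, so f = (1/2)^(129/43) ≈ 0.125000.
Cmin,ss = (D/Vd)·f/(1−f), so D = Cmin,ss·Vd·(1−f)/f.
D = 17 × 10 × (1−f)/f ≈ 17 × 10 × 7.00000 ≈ 1190.00 mg.

1190 mg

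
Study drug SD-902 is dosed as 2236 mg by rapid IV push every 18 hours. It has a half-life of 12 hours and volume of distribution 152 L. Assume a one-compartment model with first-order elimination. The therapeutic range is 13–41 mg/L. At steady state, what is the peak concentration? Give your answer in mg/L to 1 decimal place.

22.8 mg/L

k = ln2/t½ = ln2/12 ≈ 0.057762 h⁻¹; fraction remaining f = e^(−kτ) = e^(−0.057762×18) ≈ 0.3536.
At steady state, accumulation factor R = 1/(1 − e^(−kτ)) ≈ 1.5470.
Single-dose peak C₀ = D/Vd = 2236/152 ≈ 14.711 mg/L.
Steady-state peak Cmax,ss = C₀·R ≈ 14.711 × 1.5470 ≈ 22.758 mg/L.
Peak 22.8 mg/L vs MTC 41 mg/L: below toxic threshold.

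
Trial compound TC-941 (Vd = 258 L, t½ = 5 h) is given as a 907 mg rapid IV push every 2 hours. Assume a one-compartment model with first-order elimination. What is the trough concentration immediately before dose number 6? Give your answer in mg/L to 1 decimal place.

8.3 mg/L

f = (1/2)^(τ/t½) = (1/2)^(2/5) ≈ 0.7579.
C₀ = D/Vd = 907/258 ≈ 3.516 mg/L.
Before the 6th dose, 5 doses have been given. Superposition: Cmin = C₀·(f + f² + … + f^5).
≈ 3.516 × (0.7579 + 0.5744 + 0.4353 + 0.3299 + 0.2501) ≈ 3.516 × 2.3476 ≈ 8.254 mg/L.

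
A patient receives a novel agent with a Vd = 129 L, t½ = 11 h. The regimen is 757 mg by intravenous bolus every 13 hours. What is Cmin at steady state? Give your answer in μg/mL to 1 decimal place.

4.6 μg/mL

τ/t½ = 13/11 ≈ 1.1818, so fraction remaining f = (1/2)^(13/11) ≈ 0.4408.
At steady state, accumulation factor R = 1/(1 − e^(−kτ)) ≈ 1.7883.
Each bolus raises the concentration by D/Vd = 757/129 ≈ 5.868 μg/mL.
Steady-state peak Cmax,ss = C₀·R ≈ 5.868 × 1.7883 ≈ 10.494 μg/mL.
One interval later, Cmin,ss = Cmax,ss·e^(−kτ) ≈ 10.494 × 0.4408 ≈ 4.626 μg/mL.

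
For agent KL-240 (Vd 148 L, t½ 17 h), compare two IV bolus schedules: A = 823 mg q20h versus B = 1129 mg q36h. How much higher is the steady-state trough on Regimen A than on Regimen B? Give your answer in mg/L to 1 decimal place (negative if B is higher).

Regimen A: f = (1/2)^(20/17) ≈ 0.4424; Cmin,ss = (823/148)·f/(1−f) ≈ 4.412 mg/L.
Regimen B: f = (1/2)^(36/17) ≈ 0.2304; Cmin,ss = (1129/148)·f/(1−f) ≈ 2.284 mg/L.
Difference ≈ 4.412 − 2.284 ≈ 2.128 mg/L.

2.1 mg/L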